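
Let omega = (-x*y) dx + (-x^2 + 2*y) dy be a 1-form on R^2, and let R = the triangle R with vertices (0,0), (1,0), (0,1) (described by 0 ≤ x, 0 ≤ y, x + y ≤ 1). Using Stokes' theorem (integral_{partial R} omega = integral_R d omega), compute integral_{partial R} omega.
integral_(partial R) omega = -1/6

Stokes: integral_partial_R omega = integral_R d omega with d omega = (∂Q/∂x - ∂P/∂y) dx ∧ dy.
  ∂Q/∂x = -2*x
  ∂P/∂y = -x
  integrand = ∂Q/∂x - ∂P/∂y = -x.
Integrating over R: integral_0^1 integral_0^{1-x} (-x) dy dx = -1/6.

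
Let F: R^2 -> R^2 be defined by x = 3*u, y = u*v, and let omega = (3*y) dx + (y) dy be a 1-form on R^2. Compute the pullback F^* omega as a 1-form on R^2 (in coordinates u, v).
F^* omega = (u*v*(v + 9)) du + (u^2*v) dv

Using F^*(f dg) = (f ∘ F) d(g ∘ F), substitute each coordinate x_i by F_i(u, v) in f_i, and replace dx_i by d F_i = (∂F_i/∂u) du + (∂F_i/∂v) dv.
  For the x component: f_1(F) = 3*u*v; d F_1 = (3) du + (0) dv
  For the y component: f_2(F) = u*v; d F_2 = (v) du + (u) dv
Combining and collecting du, dv coefficients:
  coeff of du: u*v*(v + 9)
  coeff of dv: u^2*v
F^* omega = (u*v*(v + 9)) du + (u^2*v) dv.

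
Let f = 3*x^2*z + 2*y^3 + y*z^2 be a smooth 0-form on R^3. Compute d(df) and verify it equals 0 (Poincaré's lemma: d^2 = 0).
d(df) = 0

Step 1: df = sum_i (∂f/∂x_i) dx_i = (6*x*z) dx + (6*y^2 + z^2) dy + (3*x^2 + 2*y*z) dz.
Step 2: Apply d again. Using the 1-form formula, the coefficient of dx ∧ dy in d(df) is ∂^2 f/∂x ∂y - ∂^2 f/∂y ∂x = (0) - (0) = 0 (equality of mixed partials for smooth f).
Similarly for dx ∧ dz and dy ∧ dz — all coefficients vanish. So d(df) = 0.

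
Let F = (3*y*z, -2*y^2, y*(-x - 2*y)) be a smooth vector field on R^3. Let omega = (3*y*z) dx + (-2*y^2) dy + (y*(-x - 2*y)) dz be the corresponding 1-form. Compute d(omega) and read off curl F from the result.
d(omega) = (-x - 4*y) dy ∧ dz + (4*y) dz ∧ dx + (-3*z) dx ∧ dy; curl F = (-x - 4*y, 4*y, -3*z)

d omega = sum_{i<j} (∂f_j/∂x_i - ∂f_i/∂x_j) dx_i ∧ dx_j. Under the identification (dy ∧ dz, dz ∧ dx, dx ∧ dy) ↔ (e_x, e_y, e_z), the coefficients are exactly the components of curl F. Compute:
  ∂R/∂y - ∂Q/∂z = (-x - 4*y) - (0) = -x - 4*y
  ∂P/∂z - ∂R/∂x = (3*y) - (-y) = 4*y
  ∂Q/∂x - ∂P/∂y = (0) - (3*z) = -3*z.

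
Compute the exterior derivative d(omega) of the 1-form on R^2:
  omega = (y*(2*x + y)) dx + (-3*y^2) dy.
d(omega) = (-2*x - 2*y) dx ∧ dy

For a 1-form omega = sum_i f_i dx_i, the exterior derivative is
  d(omega) = sum_{i < j} (∂f_j/∂x_i - ∂f_i/∂x_j) dx_i ∧ dx_j.
  coefficient of dx ∧ dy: ∂f_2/∂x - ∂f_1/∂y = ∂(-3*y^2)/∂x - ∂(y*(2*x + y))/∂y = -2*x - 2*y
Assembling: d(omega) = (-2*x - 2*y) dx ∧ dy.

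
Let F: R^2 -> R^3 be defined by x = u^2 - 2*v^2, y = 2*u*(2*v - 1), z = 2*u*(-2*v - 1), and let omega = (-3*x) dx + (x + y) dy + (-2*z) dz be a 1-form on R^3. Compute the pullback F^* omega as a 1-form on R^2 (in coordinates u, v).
F^* omega = (-6*u^3 + 4*u^2*v - 2*u^2 - 4*u*v^2 - 48*u*v - 4*u - 8*v^3 + 4*v^2) du + (4*u^3 - 4*u^2*v - 24*u^2 - 8*u*v^2 - 24*v^3) dv

Using F^*(f dg) = (f ∘ F) d(g ∘ F), substitute each coordinate x_i by F_i(u, v) in f_i, and replace dx_i by d F_i = (∂F_i/∂u) du + (∂F_i/∂v) dv.
  For the x component: f_1(F) = -3*u^2 + 6*v^2; d F_1 = (2*u) du + (-4*v) dv
  For the y component: f_2(F) = u^2 + 4*u*v - 2*u - 2*v^2; d F_2 = (4*v - 2) du + (4*u) dv
  For the z component: f_3(F) = 4*u*(2*v + 1); d F_3 = (-4*v - 2) du + (-4*u) dv
Combining and collecting du, dv coefficients:
  coeff of du: -6*u^3 + 4*u^2*v - 2*u^2 - 4*u*v^2 - 48*u*v - 4*u - 8*v^3 + 4*v^2
  coeff of dv: 4*u^3 - 4*u^2*v - 24*u^2 - 8*u*v^2 - 24*v^3
F^* omega = (-6*u^3 + 4*u^2*v - 2*u^2 - 4*u*v^2 - 48*u*v - 4*u - 8*v^3 + 4*v^2) du + (4*u^3 - 4*u^2*v - 24*u^2 - 8*u*v^2 - 24*v^3) dv.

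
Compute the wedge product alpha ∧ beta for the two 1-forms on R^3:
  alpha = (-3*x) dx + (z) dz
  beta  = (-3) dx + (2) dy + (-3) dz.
alpha ∧ beta = (-6*x) dx ∧ dy + (9*x + 3*z) dx ∧ dz + (-2*z) dy ∧ dz

Distribute the wedge, using dx_i ∧ dx_j = -dx_j ∧ dx_i and dx_i ∧ dx_i = 0. For each pair (i, j) with i < j, the coefficient of dx_i ∧ dx_j in alpha ∧ beta is (alpha_i * beta_j - alpha_j * beta_i). Collecting: alpha ∧ beta = (-6*x) dx ∧ dy + (9*x + 3*z) dx ∧ dz + (-2*z) dy ∧ dz.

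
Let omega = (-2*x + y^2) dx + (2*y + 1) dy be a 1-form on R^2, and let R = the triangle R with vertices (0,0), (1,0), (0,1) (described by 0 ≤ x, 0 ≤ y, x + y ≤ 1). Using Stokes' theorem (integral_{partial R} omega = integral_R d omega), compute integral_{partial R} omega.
integral_(partial R) omega = -1/3

Stokes: integral_partial_R omega = integral_R d omega with d omega = (∂Q/∂x - ∂P/∂y) dx ∧ dy.
  ∂Q/∂x = 0
  ∂P/∂y = 2*y
  integrand = ∂Q/∂x - ∂P/∂y = -2*y.
Integrating over R: integral_0^1 integral_0^{1-x} (-2*y) dy dx = -1/3.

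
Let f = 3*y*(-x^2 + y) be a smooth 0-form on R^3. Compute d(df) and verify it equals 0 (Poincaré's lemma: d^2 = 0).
d(df) = 0

Step 1: df = sum_i (∂f/∂x_i) dx_i = (-6*x*y) dx + (-3*x^2 + 6*y) dy + (0) dz.
Step 2: Apply d again. Using the 1-form formula, the coefficient of dx ∧ dy in d(df) is ∂^2 f/∂x ∂y - ∂^2 f/∂y ∂x = (-6*x) - (-6*x) = 0 (equality of mixed partials for smooth f).
Similarly for dx ∧ dz and dy ∧ dz — all coefficients vanish. So d(df) = 0.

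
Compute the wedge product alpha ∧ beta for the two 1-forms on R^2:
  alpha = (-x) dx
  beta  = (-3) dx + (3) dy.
alpha ∧ beta = (-3*x) dx ∧ dy

Distribute the wedge, using dx_i ∧ dx_j = -dx_j ∧ dx_i and dx_i ∧ dx_i = 0. For each pair (i, j) with i < j, the coefficient of dx_i ∧ dx_j in alpha ∧ beta is (alpha_i * beta_j - alpha_j * beta_i). Collecting: alpha ∧ beta = (-3*x) dx ∧ dy.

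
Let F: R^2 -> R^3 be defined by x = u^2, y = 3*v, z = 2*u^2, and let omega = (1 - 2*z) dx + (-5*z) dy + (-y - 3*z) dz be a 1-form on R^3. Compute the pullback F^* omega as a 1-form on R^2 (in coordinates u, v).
F^* omega = (2*u*(-16*u^2 - 6*v + 1)) du + (-30*u^2) dv

Using F^*(f dg) = (f ∘ F) d(g ∘ F), substitute each coordinate x_i by F_i(u, v) in f_i, and replace dx_i by d F_i = (∂F_i/∂u) du + (∂F_i/∂v) dv.
  For the x component: f_1(F) = 1 - 4*u^2; d F_1 = (2*u) du + (0) dv
  For the y component: f_2(F) = -10*u^2; d F_2 = (0) du + (3) dv
  For the z component: f_3(F) = -6*u^2 - 3*v; d F_3 = (4*u) du + (0) dv
Combining and collecting du, dv coefficients:
  coeff of du: 2*u*(-16*u^2 - 6*v + 1)
  coeff of dv: -30*u^2
F^* omega = (2*u*(-16*u^2 - 6*v + 1)) du + (-30*u^2) dv.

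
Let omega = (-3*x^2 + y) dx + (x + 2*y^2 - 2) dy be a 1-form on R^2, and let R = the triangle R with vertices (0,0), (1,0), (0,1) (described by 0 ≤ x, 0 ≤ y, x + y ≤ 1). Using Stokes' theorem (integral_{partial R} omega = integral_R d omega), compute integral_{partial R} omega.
integral_(partial R) omega = 0

Stokes: integral_partial_R omega = integral_R d omega with d omega = (∂Q/∂x - ∂P/∂y) dx ∧ dy.
  ∂Q/∂x = 1
  ∂P/∂y = 1
  integrand = ∂Q/∂x - ∂P/∂y = 0.
Integrating over R: integral_0^1 integral_0^{1-x} (0) dy dx = 0.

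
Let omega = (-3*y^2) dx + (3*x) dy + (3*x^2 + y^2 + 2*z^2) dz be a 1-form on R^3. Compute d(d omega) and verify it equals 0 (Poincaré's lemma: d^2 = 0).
d(d omega) = 0

Step 1: d omega = sum_{i<j} (∂f_j/∂x_i - ∂f_i/∂x_j) dx_i ∧ dx_j:
  coeff of dx ∧ dy: 6*y + 3
  coeff of dx ∧ dz: 6*x
  coeff of dy ∧ dz: 2*y
Step 2: Apply d again to each 2-form coefficient. The only possible 3-form in R^3 is dx ∧ dy ∧ dz, with coefficient
  ∂(coeff of dy∧dz)/∂x - ∂(coeff of dx∧dz)/∂y + ∂(coeff of dx∧dy)/∂z
  = ∂/∂x (2*y) - ∂/∂y (6*x) + ∂/∂z (6*y + 3).
Each of these terms simplifies to sums of mixed partials that cancel in pairs. The result is 0 (by equality of mixed partials for smooth functions — Schwarz / Clairaut).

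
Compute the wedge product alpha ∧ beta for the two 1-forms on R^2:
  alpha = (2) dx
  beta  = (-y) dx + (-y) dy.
alpha ∧ beta = (-2*y) dx ∧ dy

Distribute the wedge, using dx_i ∧ dx_j = -dx_j ∧ dx_i and dx_i ∧ dx_i = 0. For each pair (i, j) with i < j, the coefficient of dx_i ∧ dx_j in alpha ∧ beta is (alpha_i * beta_j - alpha_j * beta_i). Collecting: alpha ∧ beta = (-2*y) dx ∧ dy.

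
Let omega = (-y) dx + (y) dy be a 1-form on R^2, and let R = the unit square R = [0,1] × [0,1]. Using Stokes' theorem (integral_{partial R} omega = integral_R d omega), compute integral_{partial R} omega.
integral_(partial R) omega = 1

Stokes: integral_partial_R omega = integral_R d omega with d omega = (∂Q/∂x - ∂P/∂y) dx ∧ dy.
  ∂Q/∂x = 0
  ∂P/∂y = -1
  integrand = ∂Q/∂x - ∂P/∂y = 1.
Integrating over R: integral_0^1 integral_0^1 (1) dx dy = 1.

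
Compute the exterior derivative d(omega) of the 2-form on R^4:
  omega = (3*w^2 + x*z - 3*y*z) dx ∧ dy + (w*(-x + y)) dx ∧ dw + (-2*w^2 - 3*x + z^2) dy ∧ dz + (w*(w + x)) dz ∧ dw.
d(omega) = (x - 3*y - 3) dx ∧ dy ∧ dz + (5*w) dx ∧ dy ∧ dw + (-4*w) dy ∧ dz ∧ dw + (w) dx ∧ dz ∧ dw

For a 2-form omega = sum_{i<j} g_{ij} dx_i ∧ dx_j, the exterior derivative is
  d(omega) = sum_{i<j} d(g_{ij}) ∧ dx_i ∧ dx_j = sum_{i<j, k} (∂g_{ij}/∂x_k) dx_k ∧ dx_i ∧ dx_j.
Expand each term, using dx_k ∧ dx_i ∧ dx_j = sgn(permutation) dx_{(a)} ∧ dx_{(b)} ∧ dx_{(c)} with (a < b < c) sorted:
  d(3*w^2 + x*z - 3*y*z) includes (∂/∂z)(3*w^2 + x*z - 3*y*z) dz = (x - 3*y) dz, which multiplied by dx ∧ dy gives (x - 3*y) dx ∧ dy ∧ dz
  d(3*w^2 + x*z - 3*y*z) includes (∂/∂w)(3*w^2 + x*z - 3*y*z) dw = (6*w) dw, which multiplied by dx ∧ dy gives (6*w) dx ∧ dy ∧ dw
  d(w*(-x + y)) includes (∂/∂y)(w*(-x + y)) dy = (w) dy, which multiplied by dx ∧ dw gives (-w) dx ∧ dy ∧ dw
  d(-2*w^2 - 3*x + z^2) includes (∂/∂x)(-2*w^2 - 3*x + z^2) dx = (-3) dx, which multiplied by dy ∧ dz gives (-3) dx ∧ dy ∧ dz
  d(-2*w^2 - 3*x + z^2) includes (∂/∂w)(-2*w^2 - 3*x + z^2) dw = (-4*w) dw, which multiplied by dy ∧ dz gives (-4*w) dy ∧ dz ∧ dw
  d(w*(w + x)) includes (∂/∂x)(w*(w + x)) dx = (w) dx, which multiplied by dz ∧ dw gives (w) dx ∧ dz ∧ dw
Collecting like 3-forms: d(omega) = (x - 3*y - 3) dx ∧ dy ∧ dz + (5*w) dx ∧ dy ∧ dw + (-4*w) dy ∧ dz ∧ dw + (w) dx ∧ dz ∧ dw.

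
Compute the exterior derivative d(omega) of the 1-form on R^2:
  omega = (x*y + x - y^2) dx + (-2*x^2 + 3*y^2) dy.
d(omega) = (-5*x + 2*y) dx ∧ dy

For a 1-form omega = sum_i f_i dx_i, the exterior derivative is
  d(omega) = sum_{i < j} (∂f_j/∂x_i - ∂f_i/∂x_j) dx_i ∧ dx_j.
  coefficient of dx ∧ dy: ∂f_2/∂x - ∂f_1/∂y = ∂(-2*x^2 + 3*y^2)/∂x - ∂(x*y + x - y^2)/∂y = -5*x + 2*y
Assembling: d(omega) = (-5*x + 2*y) dx ∧ dy.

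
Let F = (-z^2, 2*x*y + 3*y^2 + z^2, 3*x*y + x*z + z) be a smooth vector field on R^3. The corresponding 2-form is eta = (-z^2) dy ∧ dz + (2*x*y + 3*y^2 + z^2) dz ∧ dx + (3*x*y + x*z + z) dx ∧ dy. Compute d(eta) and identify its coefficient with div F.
d(eta) = (3*x + 6*y + 1) dx ∧ dy ∧ dz; div F = 3*x + 6*y + 1

For a 2-form in R^3 of the form above, applying d gives a 3-form with coefficient ∂P/∂x + ∂Q/∂y + ∂R/∂z:
  ∂P/∂x = 0
  ∂Q/∂y = 2*x + 6*y
  ∂R/∂z = x + 1
Sum = 3*x + 6*y + 1, which is exactly div F.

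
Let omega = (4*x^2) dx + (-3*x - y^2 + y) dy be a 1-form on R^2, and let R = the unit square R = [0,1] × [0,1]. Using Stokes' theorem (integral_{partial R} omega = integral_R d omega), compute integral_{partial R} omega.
integral_(partial R) omega = -3

Stokes: integral_partial_R omega = integral_R d omega with d omega = (∂Q/∂x - ∂P/∂y) dx ∧ dy.
  ∂Q/∂x = -3
  ∂P/∂y = 0
  integrand = ∂Q/∂x - ∂P/∂y = -3.
Integrating over R: integral_0^1 integral_0^1 (-3) dx dy = -3.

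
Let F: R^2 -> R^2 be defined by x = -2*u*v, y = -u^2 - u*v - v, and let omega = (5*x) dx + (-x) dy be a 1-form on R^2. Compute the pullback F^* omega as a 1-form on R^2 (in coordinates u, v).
F^* omega = (2*u*v*(-2*u + 9*v)) du + (2*u*v*(9*u - 1)) dv

Using F^*(f dg) = (f ∘ F) d(g ∘ F), substitute each coordinate x_i by F_i(u, v) in f_i, and replace dx_i by d F_i = (∂F_i/∂u) du + (∂F_i/∂v) dv.
  For the x component: f_1(F) = -10*u*v; d F_1 = (-2*v) du + (-2*u) dv
  For the y component: f_2(F) = 2*u*v; d F_2 = (-2*u - v) du + (-u - 1) dv
Combining and collecting du, dv coefficients:
  coeff of du: 2*u*v*(-2*u + 9*v)
  coeff of dv: 2*u*v*(9*u - 1)
F^* omega = (2*u*v*(-2*u + 9*v)) du + (2*u*v*(9*u - 1)) dv.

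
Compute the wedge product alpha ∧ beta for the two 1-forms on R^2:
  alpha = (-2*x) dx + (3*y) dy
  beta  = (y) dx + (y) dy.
alpha ∧ beta = (-y*(2*x + 3*y)) dx ∧ dy

Distribute the wedge, using dx_i ∧ dx_j = -dx_j ∧ dx_i and dx_i ∧ dx_i = 0. For each pair (i, j) with i < j, the coefficient of dx_i ∧ dx_j in alpha ∧ beta is (alpha_i * beta_j - alpha_j * beta_i). Collecting: alpha ∧ beta = (-y*(2*x + 3*y)) dx ∧ dy.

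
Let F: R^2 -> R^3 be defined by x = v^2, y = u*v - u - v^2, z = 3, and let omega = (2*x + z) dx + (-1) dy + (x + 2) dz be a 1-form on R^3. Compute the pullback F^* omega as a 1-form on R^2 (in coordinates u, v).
F^* omega = (1 - v) du + (-u + 4*v^3 + 8*v) dv

Using F^*(f dg) = (f ∘ F) d(g ∘ F), substitute each coordinate x_i by F_i(u, v) in f_i, and replace dx_i by d F_i = (∂F_i/∂u) du + (∂F_i/∂v) dv.
  For the x component: f_1(F) = 2*v^2 + 3; d F_1 = (0) du + (2*v) dv
  For the y component: f_2(F) = -1; d F_2 = (v - 1) du + (u - 2*v) dv
  For the z component: f_3(F) = v^2 + 2; d F_3 = (0) du + (0) dv
Combining and collecting du, dv coefficients:
  coeff of du: 1 - v
  coeff of dv: -u + 4*v^3 + 8*v
F^* omega = (1 - v) du + (-u + 4*v^3 + 8*v) dv.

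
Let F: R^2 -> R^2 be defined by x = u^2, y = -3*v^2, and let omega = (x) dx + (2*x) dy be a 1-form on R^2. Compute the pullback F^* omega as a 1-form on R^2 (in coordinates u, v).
F^* omega = (2*u^3) du + (-12*u^2*v) dv

Using F^*(f dg) = (f ∘ F) d(g ∘ F), substitute each coordinate x_i by F_i(u, v) in f_i, and replace dx_i by d F_i = (∂F_i/∂u) du + (∂F_i/∂v) dv.
  For the x component: f_1(F) = u^2; d F_1 = (2*u) du + (0) dv
  For the y component: f_2(F) = 2*u^2; d F_2 = (0) du + (-6*v) dv
Combining and collecting du, dv coefficients:
  coeff of du: 2*u^3
  coeff of dv: -12*u^2*v
F^* omega = (2*u^3) du + (-12*u^2*v) dv.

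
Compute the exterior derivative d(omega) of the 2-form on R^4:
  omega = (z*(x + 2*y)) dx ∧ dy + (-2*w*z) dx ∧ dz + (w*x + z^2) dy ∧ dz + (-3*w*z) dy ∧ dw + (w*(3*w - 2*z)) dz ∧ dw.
d(omega) = (w + x + 2*y) dx ∧ dy ∧ dz + (-2*z) dx ∧ dz ∧ dw + (3*w + x) dy ∧ dz ∧ dw

For a 2-form omega = sum_{i<j} g_{ij} dx_i ∧ dx_j, the exterior derivative is
  d(omega) = sum_{i<j} d(g_{ij}) ∧ dx_i ∧ dx_j = sum_{i<j, k} (∂g_{ij}/∂x_k) dx_k ∧ dx_i ∧ dx_j.
Expand each term, using dx_k ∧ dx_i ∧ dx_j = sgn(permutation) dx_{(a)} ∧ dx_{(b)} ∧ dx_{(c)} with (a < b < c) sorted:
  d(z*(x + 2*y)) includes (∂/∂z)(z*(x + 2*y)) dz = (x + 2*y) dz, which multiplied by dx ∧ dy gives (x + 2*y) dx ∧ dy ∧ dz
  d(-2*w*z) includes (∂/∂w)(-2*w*z) dw = (-2*z) dw, which multiplied by dx ∧ dz gives (-2*z) dx ∧ dz ∧ dw
  d(w*x + z^2) includes (∂/∂x)(w*x + z^2) dx = (w) dx, which multiplied by dy ∧ dz gives (w) dx ∧ dy ∧ dz
  d(w*x + z^2) includes (∂/∂w)(w*x + z^2) dw = (x) dw, which multiplied by dy ∧ dz gives (x) dy ∧ dz ∧ dw
  d(-3*w*z) includes (∂/∂z)(-3*w*z) dz = (-3*w) dz, which multiplied by dy ∧ dw gives (3*w) dy ∧ dz ∧ dw
Collecting like 3-forms: d(omega) = (w + x + 2*y) dx ∧ dy ∧ dz + (-2*z) dx ∧ dz ∧ dw + (3*w + x) dy ∧ dz ∧ dw.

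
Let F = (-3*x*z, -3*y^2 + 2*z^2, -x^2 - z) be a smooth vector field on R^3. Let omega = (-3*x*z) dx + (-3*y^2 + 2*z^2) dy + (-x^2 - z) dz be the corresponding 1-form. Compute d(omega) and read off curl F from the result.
d(omega) = (-4*z) dy ∧ dz + (-x) dz ∧ dx + (0) dx ∧ dy; curl F = (-4*z, -x, 0)

d omega = sum_{i<j} (∂f_j/∂x_i - ∂f_i/∂x_j) dx_i ∧ dx_j. Under the identification (dy ∧ dz, dz ∧ dx, dx ∧ dy) ↔ (e_x, e_y, e_z), the coefficients are exactly the components of curl F. Compute:
  ∂R/∂y - ∂Q/∂z = (0) - (4*z) = -4*z
  ∂P/∂z - ∂R/∂x = (-3*x) - (-2*x) = -x
  ∂Q/∂x - ∂P/∂y = (0) - (0) = 0.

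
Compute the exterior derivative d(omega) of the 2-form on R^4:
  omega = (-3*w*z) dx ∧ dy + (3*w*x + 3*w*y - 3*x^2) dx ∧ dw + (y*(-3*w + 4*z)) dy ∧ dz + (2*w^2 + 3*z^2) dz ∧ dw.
d(omega) = (-3*w) dx ∧ dy ∧ dz + (-3*w - 3*z) dx ∧ dy ∧ dw + (-3*y) dy ∧ dz ∧ dw

For a 2-form omega = sum_{i<j} g_{ij} dx_i ∧ dx_j, the exterior derivative is
  d(omega) = sum_{i<j} d(g_{ij}) ∧ dx_i ∧ dx_j = sum_{i<j, k} (∂g_{ij}/∂x_k) dx_k ∧ dx_i ∧ dx_j.
Expand each term, using dx_k ∧ dx_i ∧ dx_j = sgn(permutation) dx_{(a)} ∧ dx_{(b)} ∧ dx_{(c)} with (a < b < c) sorted:
  d(-3*w*z) includes (∂/∂z)(-3*w*z) dz = (-3*w) dz, which multiplied by dx ∧ dy gives (-3*w) dx ∧ dy ∧ dz
  d(-3*w*z) includes (∂/∂w)(-3*w*z) dw = (-3*z) dw, which multiplied by dx ∧ dy gives (-3*z) dx ∧ dy ∧ dw
  d(3*w*x + 3*w*y - 3*x^2) includes (∂/∂y)(3*w*x + 3*w*y - 3*x^2) dy = (3*w) dy, which multiplied by dx ∧ dw gives (-3*w) dx ∧ dy ∧ dw
  d(y*(-3*w + 4*z)) includes (∂/∂w)(y*(-3*w + 4*z)) dw = (-3*y) dw, which multiplied by dy ∧ dz gives (-3*y) dy ∧ dz ∧ dw
Collecting like 3-forms: d(omega) = (-3*w) dx ∧ dy ∧ dz + (-3*w - 3*z) dx ∧ dy ∧ dw + (-3*y) dy ∧ dz ∧ dw.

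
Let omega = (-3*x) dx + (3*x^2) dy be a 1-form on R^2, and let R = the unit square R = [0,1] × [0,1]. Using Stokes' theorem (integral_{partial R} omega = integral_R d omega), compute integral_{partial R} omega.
integral_(partial R) omega = 3

Stokes: integral_partial_R omega = integral_R d omega with d omega = (∂Q/∂x - ∂P/∂y) dx ∧ dy.
  ∂Q/∂x = 6*x
  ∂P/∂y = 0
  integrand = ∂Q/∂x - ∂P/∂y = 6*x.
Integrating over R: integral_0^1 integral_0^1 (6*x) dx dy = 3.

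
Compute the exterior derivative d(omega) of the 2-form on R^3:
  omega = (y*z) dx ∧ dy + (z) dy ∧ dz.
d(omega) = (y) dx ∧ dy ∧ dz

For a 2-form omega = sum_{i<j} g_{ij} dx_i ∧ dx_j, the exterior derivative is
  d(omega) = sum_{i<j} d(g_{ij}) ∧ dx_i ∧ dx_j = sum_{i<j, k} (∂g_{ij}/∂x_k) dx_k ∧ dx_i ∧ dx_j.
Expand each term, using dx_k ∧ dx_i ∧ dx_j = sgn(permutation) dx_{(a)} ∧ dx_{(b)} ∧ dx_{(c)} with (a < b < c) sorted:
  d(y*z) includes (∂/∂z)(y*z) dz = (y) dz, which multiplied by dx ∧ dy gives (y) dx ∧ dy ∧ dz
Collecting like 3-forms: d(omega) = (y) dx ∧ dy ∧ dz.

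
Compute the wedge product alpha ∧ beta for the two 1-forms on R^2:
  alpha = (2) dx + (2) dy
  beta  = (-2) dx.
alpha ∧ beta = (4) dx ∧ dy

Distribute the wedge, using dx_i ∧ dx_j = -dx_j ∧ dx_i and dx_i ∧ dx_i = 0. For each pair (i, j) with i < j, the coefficient of dx_i ∧ dx_j in alpha ∧ beta is (alpha_i * beta_j - alpha_j * beta_i). Collecting: alpha ∧ beta = (4) dx ∧ dy.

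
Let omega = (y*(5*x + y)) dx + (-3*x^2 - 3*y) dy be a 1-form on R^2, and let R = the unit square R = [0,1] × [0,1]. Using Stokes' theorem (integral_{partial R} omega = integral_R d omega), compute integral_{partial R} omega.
integral_(partial R) omega = -13/2

Stokes: integral_partial_R omega = integral_R d omega with d omega = (∂Q/∂x - ∂P/∂y) dx ∧ dy.
  ∂Q/∂x = -6*x
  ∂P/∂y = 5*x + 2*y
  integrand = ∂Q/∂x - ∂P/∂y = -11*x - 2*y.
Integrating over R: integral_0^1 integral_0^1 (-11*x - 2*y) dx dy = -13/2.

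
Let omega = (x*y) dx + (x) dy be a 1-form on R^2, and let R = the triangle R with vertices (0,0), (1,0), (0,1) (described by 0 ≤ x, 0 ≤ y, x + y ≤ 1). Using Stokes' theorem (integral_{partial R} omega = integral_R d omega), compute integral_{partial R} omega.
integral_(partial R) omega = 1/3

Stokes: integral_partial_R omega = integral_R d omega with d omega = (∂Q/∂x - ∂P/∂y) dx ∧ dy.
  ∂Q/∂x = 1
  ∂P/∂y = x
  integrand = ∂Q/∂x - ∂P/∂y = 1 - x.
Integrating over R: integral_0^1 integral_0^{1-x} (1 - x) dy dx = 1/3.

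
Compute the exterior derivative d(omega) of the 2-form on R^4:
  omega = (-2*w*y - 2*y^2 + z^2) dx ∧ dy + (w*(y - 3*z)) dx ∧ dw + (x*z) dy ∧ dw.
d(omega) = (2*z) dx ∧ dy ∧ dz + (-w - 2*y + z) dx ∧ dy ∧ dw + (3*w) dx ∧ dz ∧ dw + (-x) dy ∧ dz ∧ dw

For a 2-form omega = sum_{i<j} g_{ij} dx_i ∧ dx_j, the exterior derivative is
  d(omega) = sum_{i<j} d(g_{ij}) ∧ dx_i ∧ dx_j = sum_{i<j, k} (∂g_{ij}/∂x_k) dx_k ∧ dx_i ∧ dx_j.
Expand each term, using dx_k ∧ dx_i ∧ dx_j = sgn(permutation) dx_{(a)} ∧ dx_{(b)} ∧ dx_{(c)} with (a < b < c) sorted:
  d(-2*w*y - 2*y^2 + z^2) includes (∂/∂z)(-2*w*y - 2*y^2 + z^2) dz = (2*z) dz, which multiplied by dx ∧ dy gives (2*z) dx ∧ dy ∧ dz
  d(-2*w*y - 2*y^2 + z^2) includes (∂/∂w)(-2*w*y - 2*y^2 + z^2) dw = (-2*y) dw, which multiplied by dx ∧ dy gives (-2*y) dx ∧ dy ∧ dw
  d(w*(y - 3*z)) includes (∂/∂y)(w*(y - 3*z)) dy = (w) dy, which multiplied by dx ∧ dw gives (-w) dx ∧ dy ∧ dw
  d(w*(y - 3*z)) includes (∂/∂z)(w*(y - 3*z)) dz = (-3*w) dz, which multiplied by dx ∧ dw gives (3*w) dx ∧ dz ∧ dw
  d(x*z) includes (∂/∂x)(x*z) dx = (z) dx, which multiplied by dy ∧ dw gives (z) dx ∧ dy ∧ dw
  d(x*z) includes (∂/∂z)(x*z) dz = (x) dz, which multiplied by dy ∧ dw gives (-x) dy ∧ dz ∧ dw
Collecting like 3-forms: d(omega) = (2*z) dx ∧ dy ∧ dz + (-w - 2*y + z) dx ∧ dy ∧ dw + (3*w) dx ∧ dz ∧ dw + (-x) dy ∧ dz ∧ dw.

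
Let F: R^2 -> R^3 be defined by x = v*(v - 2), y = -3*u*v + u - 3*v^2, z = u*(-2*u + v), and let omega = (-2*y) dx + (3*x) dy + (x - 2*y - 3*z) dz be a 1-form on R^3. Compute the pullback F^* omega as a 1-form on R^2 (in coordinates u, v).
F^* omega = (-24*u^3 - 6*u^2*v + 8*u^2 - 25*u*v^2 + 6*u*v - 2*v^3 + 19*v^2 - 6*v) du + (6*u^3 + 3*u^2*v - 2*u^2 + 10*u*v^2 + 4*u - 6*v^3 + 24*v^2) dv

Using F^*(f dg) = (f ∘ F) d(g ∘ F), substitute each coordinate x_i by F_i(u, v) in f_i, and replace dx_i by d F_i = (∂F_i/∂u) du + (∂F_i/∂v) dv.
  For the x component: f_1(F) = 6*u*v - 2*u + 6*v^2; d F_1 = (0) du + (2*v - 2) dv
  For the y component: f_2(F) = 3*v*(v - 2); d F_2 = (1 - 3*v) du + (-3*u - 6*v) dv
  For the z component: f_3(F) = 6*u^2 + 3*u*v - 2*u + 7*v^2 - 2*v; d F_3 = (-4*u + v) du + (u) dv
Combining and collecting du, dv coefficients:
  coeff of du: -24*u^3 - 6*u^2*v + 8*u^2 - 25*u*v^2 + 6*u*v - 2*v^3 + 19*v^2 - 6*v
  coeff of dv: 6*u^3 + 3*u^2*v - 2*u^2 + 10*u*v^2 + 4*u - 6*v^3 + 24*v^2
F^* omega = (-24*u^3 - 6*u^2*v + 8*u^2 - 25*u*v^2 + 6*u*v - 2*v^3 + 19*v^2 - 6*v) du + (6*u^3 + 3*u^2*v - 2*u^2 + 10*u*v^2 + 4*u - 6*v^3 + 24*v^2) dv.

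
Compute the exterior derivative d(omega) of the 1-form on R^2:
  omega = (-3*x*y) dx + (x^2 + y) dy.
d(omega) = (5*x) dx ∧ dy

For a 1-form omega = sum_i f_i dx_i, the exterior derivative is
  d(omega) = sum_{i < j} (∂f_j/∂x_i - ∂f_i/∂x_j) dx_i ∧ dx_j.
  coefficient of dx ∧ dy: ∂f_2/∂x - ∂f_1/∂y = ∂(x^2 + y)/∂x - ∂(-3*x*y)/∂y = 5*x
Assembling: d(omega) = (5*x) dx ∧ dy.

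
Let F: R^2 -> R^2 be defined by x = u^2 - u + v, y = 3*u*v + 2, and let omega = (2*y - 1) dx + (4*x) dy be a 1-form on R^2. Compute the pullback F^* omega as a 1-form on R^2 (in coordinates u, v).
F^* omega = (24*u^2*v - 18*u*v + 6*u + 12*v^2 - 3) du + (12*u^3 - 12*u^2 + 18*u*v + 3) dv

Using F^*(f dg) = (f ∘ F) d(g ∘ F), substitute each coordinate x_i by F_i(u, v) in f_i, and replace dx_i by d F_i = (∂F_i/∂u) du + (∂F_i/∂v) dv.
  For the x component: f_1(F) = 6*u*v + 3; d F_1 = (2*u - 1) du + (1) dv
  For the y component: f_2(F) = 4*u^2 - 4*u + 4*v; d F_2 = (3*v) du + (3*u) dv
Combining and collecting du, dv coefficients:
  coeff of du: 24*u^2*v - 18*u*v + 6*u + 12*v^2 - 3
  coeff of dv: 12*u^3 - 12*u^2 + 18*u*v + 3
F^* omega = (24*u^2*v - 18*u*v + 6*u + 12*v^2 - 3) du + (12*u^3 - 12*u^2 + 18*u*v + 3) dv.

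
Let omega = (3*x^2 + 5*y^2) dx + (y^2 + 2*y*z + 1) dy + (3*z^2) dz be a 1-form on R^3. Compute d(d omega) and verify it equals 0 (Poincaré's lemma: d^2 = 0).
d(d omega) = 0

Step 1: d omega = sum_{i<j} (∂f_j/∂x_i - ∂f_i/∂x_j) dx_i ∧ dx_j:
  coeff of dx ∧ dy: -10*y
  coeff of dx ∧ dz: 0
  coeff of dy ∧ dz: -2*y
Step 2: Apply d again to each 2-form coefficient. The only possible 3-form in R^3 is dx ∧ dy ∧ dz, with coefficient
  ∂(coeff of dy∧dz)/∂x - ∂(coeff of dx∧dz)/∂y + ∂(coeff of dx∧dy)/∂z
  = ∂/∂x (-2*y) - ∂/∂y (0) + ∂/∂z (-10*y).
Each of these terms simplifies to sums of mixed partials that cancel in pairs. The result is 0 (by equality of mixed partials for smooth functions — Schwarz / Clairaut).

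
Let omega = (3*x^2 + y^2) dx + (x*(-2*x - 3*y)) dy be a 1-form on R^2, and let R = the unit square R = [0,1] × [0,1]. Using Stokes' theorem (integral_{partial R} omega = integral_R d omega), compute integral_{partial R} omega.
integral_(partial R) omega = -9/2

Stokes: integral_partial_R omega = integral_R d omega with d omega = (∂Q/∂x - ∂P/∂y) dx ∧ dy.
  ∂Q/∂x = -4*x - 3*y
  ∂P/∂y = 2*y
  integrand = ∂Q/∂x - ∂P/∂y = -4*x - 5*y.
Integrating over R: integral_0^1 integral_0^1 (-4*x - 5*y) dx dy = -9/2.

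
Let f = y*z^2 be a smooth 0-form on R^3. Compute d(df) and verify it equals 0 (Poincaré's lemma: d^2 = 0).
d(df) = 0

Step 1: df = sum_i (∂f/∂x_i) dx_i = (0) dx + (z^2) dy + (2*y*z) dz.
Step 2: Apply d again. Using the 1-form formula, the coefficient of dx ∧ dy in d(df) is ∂^2 f/∂x ∂y - ∂^2 f/∂y ∂x = (0) - (0) = 0 (equality of mixed partials for smooth f).
Similarly for dx ∧ dz and dy ∧ dz — all coefficients vanish. So d(df) = 0.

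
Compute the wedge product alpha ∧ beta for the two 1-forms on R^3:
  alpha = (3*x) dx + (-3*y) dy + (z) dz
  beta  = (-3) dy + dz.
alpha ∧ beta = (-9*x) dx ∧ dy + (3*x) dx ∧ dz + (-3*y + 3*z) dy ∧ dz

Distribute the wedge, using dx_i ∧ dx_j = -dx_j ∧ dx_i and dx_i ∧ dx_i = 0. For each pair (i, j) with i < j, the coefficient of dx_i ∧ dx_j in alpha ∧ beta is (alpha_i * beta_j - alpha_j * beta_i). Collecting: alpha ∧ beta = (-9*x) dx ∧ dy + (3*x) dx ∧ dz + (-3*y + 3*z) dy ∧ dz.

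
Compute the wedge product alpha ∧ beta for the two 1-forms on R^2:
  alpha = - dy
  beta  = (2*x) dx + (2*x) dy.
alpha ∧ beta = (2*x) dx ∧ dy

Distribute the wedge, using dx_i ∧ dx_j = -dx_j ∧ dx_i and dx_i ∧ dx_i = 0. For each pair (i, j) with i < j, the coefficient of dx_i ∧ dx_j in alpha ∧ beta is (alpha_i * beta_j - alpha_j * beta_i). Collecting: alpha ∧ beta = (2*x) dx ∧ dy.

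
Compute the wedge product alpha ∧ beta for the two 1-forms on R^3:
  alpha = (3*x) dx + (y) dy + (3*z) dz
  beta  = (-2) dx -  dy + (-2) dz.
alpha ∧ beta = (-3*x + 2*y) dx ∧ dy + (-6*x + 6*z) dx ∧ dz + (-2*y + 3*z) dy ∧ dz

Distribute the wedge, using dx_i ∧ dx_j = -dx_j ∧ dx_i and dx_i ∧ dx_i = 0. For each pair (i, j) with i < j, the coefficient of dx_i ∧ dx_j in alpha ∧ beta is (alpha_i * beta_j - alpha_j * beta_i). Collecting: alpha ∧ beta = (-3*x + 2*y) dx ∧ dy + (-6*x + 6*z) dx ∧ dz + (-2*y + 3*z) dy ∧ dz.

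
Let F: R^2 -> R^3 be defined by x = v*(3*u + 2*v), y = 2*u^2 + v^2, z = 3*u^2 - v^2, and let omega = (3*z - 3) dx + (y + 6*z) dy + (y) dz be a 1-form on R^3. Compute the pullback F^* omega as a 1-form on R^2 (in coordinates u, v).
F^* omega = (92*u^3 + 27*u^2*v - 14*u*v^2 - 9*v^3 - 9*v) du + (27*u^3 + 72*u^2*v - 9*u*v^2 - 9*u - 24*v^3 - 12*v) dv

Using F^*(f dg) = (f ∘ F) d(g ∘ F), substitute each coordinate x_i by F_i(u, v) in f_i, and replace dx_i by d F_i = (∂F_i/∂u) du + (∂F_i/∂v) dv.
  For the x component: f_1(F) = 9*u^2 - 3*v^2 - 3; d F_1 = (3*v) du + (3*u + 4*v) dv
  For the y component: f_2(F) = 20*u^2 - 5*v^2; d F_2 = (4*u) du + (2*v) dv
  For the z component: f_3(F) = 2*u^2 + v^2; d F_3 = (6*u) du + (-2*v) dv
Combining and collecting du, dv coefficients:
  coeff of du: 92*u^3 + 27*u^2*v - 14*u*v^2 - 9*v^3 - 9*v
  coeff of dv: 27*u^3 + 72*u^2*v - 9*u*v^2 - 9*u - 24*v^3 - 12*v
F^* omega = (92*u^3 + 27*u^2*v - 14*u*v^2 - 9*v^3 - 9*v) du + (27*u^3 + 72*u^2*v - 9*u*v^2 - 9*u - 24*v^3 - 12*v) dv.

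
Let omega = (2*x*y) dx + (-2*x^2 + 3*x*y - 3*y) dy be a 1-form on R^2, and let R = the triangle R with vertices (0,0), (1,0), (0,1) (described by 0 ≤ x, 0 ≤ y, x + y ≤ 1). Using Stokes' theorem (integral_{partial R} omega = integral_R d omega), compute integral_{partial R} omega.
integral_(partial R) omega = -1/2

Stokes: integral_partial_R omega = integral_R d omega with d omega = (∂Q/∂x - ∂P/∂y) dx ∧ dy.
  ∂Q/∂x = -4*x + 3*y
  ∂P/∂y = 2*x
  integrand = ∂Q/∂x - ∂P/∂y = -6*x + 3*y.
Integrating over R: integral_0^1 integral_0^{1-x} (-6*x + 3*y) dy dx = -1/2.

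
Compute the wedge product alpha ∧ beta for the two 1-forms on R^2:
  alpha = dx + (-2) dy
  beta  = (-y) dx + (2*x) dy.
alpha ∧ beta = (2*x - 2*y) dx ∧ dy

Distribute the wedge, using dx_i ∧ dx_j = -dx_j ∧ dx_i and dx_i ∧ dx_i = 0. For each pair (i, j) with i < j, the coefficient of dx_i ∧ dx_j in alpha ∧ beta is (alpha_i * beta_j - alpha_j * beta_i). Collecting: alpha ∧ beta = (2*x - 2*y) dx ∧ dy.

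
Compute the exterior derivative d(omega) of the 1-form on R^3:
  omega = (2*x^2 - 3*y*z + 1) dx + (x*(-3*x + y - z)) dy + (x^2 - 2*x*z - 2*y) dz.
d(omega) = (-6*x + y + 2*z) dx ∧ dy + (2*x + 3*y - 2*z) dx ∧ dz + (x - 2) dy ∧ dz

For a 1-form omega = sum_i f_i dx_i, the exterior derivative is
  d(omega) = sum_{i < j} (∂f_j/∂x_i - ∂f_i/∂x_j) dx_i ∧ dx_j.
  coefficient of dx ∧ dy: ∂f_2/∂x - ∂f_1/∂y = ∂(x*(-3*x + y - z))/∂x - ∂(2*x^2 - 3*y*z + 1)/∂y = -6*x + y + 2*z
  coefficient of dx ∧ dz: ∂f_3/∂x - ∂f_1/∂z = ∂(x^2 - 2*x*z - 2*y)/∂x - ∂(2*x^2 - 3*y*z + 1)/∂z = 2*x + 3*y - 2*z
  coefficient of dy ∧ dz: ∂f_3/∂y - ∂f_2/∂z = ∂(x^2 - 2*x*z - 2*y)/∂y - ∂(x*(-3*x + y - z))/∂z = x - 2
Assembling: d(omega) = (-6*x + y + 2*z) dx ∧ dy + (2*x + 3*y - 2*z) dx ∧ dz + (x - 2) dy ∧ dz.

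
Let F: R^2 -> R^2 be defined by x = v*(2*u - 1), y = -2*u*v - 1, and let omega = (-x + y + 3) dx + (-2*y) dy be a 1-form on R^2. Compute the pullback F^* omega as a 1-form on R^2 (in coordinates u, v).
F^* omega = (v^2*(2 - 16*u)) du + (-16*u^2*v + 6*u*v - v - 2) dv

Using F^*(f dg) = (f ∘ F) d(g ∘ F), substitute each coordinate x_i by F_i(u, v) in f_i, and replace dx_i by d F_i = (∂F_i/∂u) du + (∂F_i/∂v) dv.
  For the x component: f_1(F) = -4*u*v + v + 2; d F_1 = (2*v) du + (2*u - 1) dv
  For the y component: f_2(F) = 4*u*v + 2; d F_2 = (-2*v) du + (-2*u) dv
Combining and collecting du, dv coefficients:
  coeff of du: v^2*(2 - 16*u)
  coeff of dv: -16*u^2*v + 6*u*v - v - 2
F^* omega = (v^2*(2 - 16*u)) du + (-16*u^2*v + 6*u*v - v - 2) dv.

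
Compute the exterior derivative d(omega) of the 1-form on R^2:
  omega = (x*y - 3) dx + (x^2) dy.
d(omega) = (x) dx ∧ dy

For a 1-form omega = sum_i f_i dx_i, the exterior derivative is
  d(omega) = sum_{i < j} (∂f_j/∂x_i - ∂f_i/∂x_j) dx_i ∧ dx_j.
  coefficient of dx ∧ dy: ∂f_2/∂x - ∂f_1/∂y = ∂(x^2)/∂x - ∂(x*y - 3)/∂y = x
Assembling: d(omega) = (x) dx ∧ dy.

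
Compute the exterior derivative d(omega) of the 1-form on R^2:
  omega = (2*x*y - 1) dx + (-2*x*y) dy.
d(omega) = (-2*x - 2*y) dx ∧ dy

For a 1-form omega = sum_i f_i dx_i, the exterior derivative is
  d(omega) = sum_{i < j} (∂f_j/∂x_i - ∂f_i/∂x_j) dx_i ∧ dx_j.
  coefficient of dx ∧ dy: ∂f_2/∂x - ∂f_1/∂y = ∂(-2*x*y)/∂x - ∂(2*x*y - 1)/∂y = -2*x - 2*y
Assembling: d(omega) = (-2*x - 2*y) dx ∧ dy.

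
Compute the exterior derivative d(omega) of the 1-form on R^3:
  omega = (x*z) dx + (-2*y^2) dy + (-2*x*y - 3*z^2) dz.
d(omega) = (-x - 2*y) dx ∧ dz + (-2*x) dy ∧ dz

For a 1-form omega = sum_i f_i dx_i, the exterior derivative is
  d(omega) = sum_{i < j} (∂f_j/∂x_i - ∂f_i/∂x_j) dx_i ∧ dx_j.
  coefficient of dx ∧ dz: ∂f_3/∂x - ∂f_1/∂z = ∂(-2*x*y - 3*z^2)/∂x - ∂(x*z)/∂z = -x - 2*y
  coefficient of dy ∧ dz: ∂f_3/∂y - ∂f_2/∂z = ∂(-2*x*y - 3*z^2)/∂y - ∂(-2*y^2)/∂z = -2*x
Assembling: d(omega) = (-x - 2*y) dx ∧ dz + (-2*x) dy ∧ dz.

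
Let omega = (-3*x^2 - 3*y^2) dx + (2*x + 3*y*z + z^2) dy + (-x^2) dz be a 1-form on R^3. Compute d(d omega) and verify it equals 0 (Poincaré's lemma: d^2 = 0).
d(d omega) = 0

Step 1: d omega = sum_{i<j} (∂f_j/∂x_i - ∂f_i/∂x_j) dx_i ∧ dx_j:
  coeff of dx ∧ dy: 6*y + 2
  coeff of dx ∧ dz: -2*x
  coeff of dy ∧ dz: -3*y - 2*z
Step 2: Apply d again to each 2-form coefficient. The only possible 3-form in R^3 is dx ∧ dy ∧ dz, with coefficient
  ∂(coeff of dy∧dz)/∂x - ∂(coeff of dx∧dz)/∂y + ∂(coeff of dx∧dy)/∂z
  = ∂/∂x (-3*y - 2*z) - ∂/∂y (-2*x) + ∂/∂z (6*y + 2).
Each of these terms simplifies to sums of mixed partials that cancel in pairs. The result is 0 (by equality of mixed partials for smooth functions — Schwarz / Clairaut).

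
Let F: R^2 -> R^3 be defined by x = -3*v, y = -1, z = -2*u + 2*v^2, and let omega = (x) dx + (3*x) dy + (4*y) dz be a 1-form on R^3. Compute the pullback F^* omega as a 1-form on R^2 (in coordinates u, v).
F^* omega = (8) du + (-7*v) dv

Using F^*(f dg) = (f ∘ F) d(g ∘ F), substitute each coordinate x_i by F_i(u, v) in f_i, and replace dx_i by d F_i = (∂F_i/∂u) du + (∂F_i/∂v) dv.
  For the x component: f_1(F) = -3*v; d F_1 = (0) du + (-3) dv
  For the y component: f_2(F) = -9*v; d F_2 = (0) du + (0) dv
  For the z component: f_3(F) = -4; d F_3 = (-2) du + (4*v) dv
Combining and collecting du, dv coefficients:
  coeff of du: 8
  coeff of dv: -7*v
F^* omega = (8) du + (-7*v) dv.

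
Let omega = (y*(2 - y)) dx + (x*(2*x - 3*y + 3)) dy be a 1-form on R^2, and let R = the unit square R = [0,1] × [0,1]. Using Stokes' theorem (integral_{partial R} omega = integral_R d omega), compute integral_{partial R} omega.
integral_(partial R) omega = 5/2

Stokes: integral_partial_R omega = integral_R d omega with d omega = (∂Q/∂x - ∂P/∂y) dx ∧ dy.
  ∂Q/∂x = 4*x - 3*y + 3
  ∂P/∂y = 2 - 2*y
  integrand = ∂Q/∂x - ∂P/∂y = 4*x - y + 1.
Integrating over R: integral_0^1 integral_0^1 (4*x - y + 1) dx dy = 5/2.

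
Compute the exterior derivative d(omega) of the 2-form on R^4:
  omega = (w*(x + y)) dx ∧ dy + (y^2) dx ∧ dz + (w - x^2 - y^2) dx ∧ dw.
d(omega) = (x + 3*y) dx ∧ dy ∧ dw + (-2*y) dx ∧ dy ∧ dz

For a 2-form omega = sum_{i<j} g_{ij} dx_i ∧ dx_j, the exterior derivative is
  d(omega) = sum_{i<j} d(g_{ij}) ∧ dx_i ∧ dx_j = sum_{i<j, k} (∂g_{ij}/∂x_k) dx_k ∧ dx_i ∧ dx_j.
Expand each term, using dx_k ∧ dx_i ∧ dx_j = sgn(permutation) dx_{(a)} ∧ dx_{(b)} ∧ dx_{(c)} with (a < b < c) sorted:
  d(w*(x + y)) includes (∂/∂w)(w*(x + y)) dw = (x + y) dw, which multiplied by dx ∧ dy gives (x + y) dx ∧ dy ∧ dw
  d(y^2) includes (∂/∂y)(y^2) dy = (2*y) dy, which multiplied by dx ∧ dz gives (-2*y) dx ∧ dy ∧ dz
  d(w - x^2 - y^2) includes (∂/∂y)(w - x^2 - y^2) dy = (-2*y) dy, which multiplied by dx ∧ dw gives (2*y) dx ∧ dy ∧ dw
Collecting like 3-forms: d(omega) = (x + 3*y) dx ∧ dy ∧ dw + (-2*y) dx ∧ dy ∧ dz.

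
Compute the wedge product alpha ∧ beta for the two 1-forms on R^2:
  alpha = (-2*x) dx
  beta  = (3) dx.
alpha ∧ beta = 0

Distribute the wedge, using dx_i ∧ dx_j = -dx_j ∧ dx_i and dx_i ∧ dx_i = 0. For each pair (i, j) with i < j, the coefficient of dx_i ∧ dx_j in alpha ∧ beta is (alpha_i * beta_j - alpha_j * beta_i). Collecting: alpha ∧ beta = 0.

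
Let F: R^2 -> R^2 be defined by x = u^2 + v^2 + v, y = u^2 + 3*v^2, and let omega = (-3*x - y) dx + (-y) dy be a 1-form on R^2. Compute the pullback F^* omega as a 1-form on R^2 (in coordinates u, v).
F^* omega = (2*u*(-5*u^2 - 9*v^2 - 3*v)) du + (-14*u^2*v - 4*u^2 - 30*v^3 - 12*v^2 - 3*v) dv

Using F^*(f dg) = (f ∘ F) d(g ∘ F), substitute each coordinate x_i by F_i(u, v) in f_i, and replace dx_i by d F_i = (∂F_i/∂u) du + (∂F_i/∂v) dv.
  For the x component: f_1(F) = -4*u^2 - 6*v^2 - 3*v; d F_1 = (2*u) du + (2*v + 1) dv
  For the y component: f_2(F) = -u^2 - 3*v^2; d F_2 = (2*u) du + (6*v) dv
Combining and collecting du, dv coefficients:
  coeff of du: 2*u*(-5*u^2 - 9*v^2 - 3*v)
  coeff of dv: -14*u^2*v - 4*u^2 - 30*v^3 - 12*v^2 - 3*v
F^* omega = (2*u*(-5*u^2 - 9*v^2 - 3*v)) du + (-14*u^2*v - 4*u^2 - 30*v^3 - 12*v^2 - 3*v) dv.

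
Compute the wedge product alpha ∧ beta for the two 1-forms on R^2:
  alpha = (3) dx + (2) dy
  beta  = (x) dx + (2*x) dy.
alpha ∧ beta = (4*x) dx ∧ dy

Distribute the wedge, using dx_i ∧ dx_j = -dx_j ∧ dx_i and dx_i ∧ dx_i = 0. For each pair (i, j) with i < j, the coefficient of dx_i ∧ dx_j in alpha ∧ beta is (alpha_i * beta_j - alpha_j * beta_i). Collecting: alpha ∧ beta = (4*x) dx ∧ dy.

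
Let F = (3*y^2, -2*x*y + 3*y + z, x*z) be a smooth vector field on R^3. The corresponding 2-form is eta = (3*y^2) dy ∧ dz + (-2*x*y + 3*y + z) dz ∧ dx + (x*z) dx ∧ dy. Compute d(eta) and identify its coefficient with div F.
d(eta) = (3 - x) dx ∧ dy ∧ dz; div F = 3 - x

For a 2-form in R^3 of the form above, applying d gives a 3-form with coefficient ∂P/∂x + ∂Q/∂y + ∂R/∂z:
  ∂P/∂x = 0
  ∂Q/∂y = 3 - 2*x
  ∂R/∂z = x
Sum = 3 - x, which is exactly div F.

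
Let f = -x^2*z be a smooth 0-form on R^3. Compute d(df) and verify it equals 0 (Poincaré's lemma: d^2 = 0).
d(df) = 0

Step 1: df = sum_i (∂f/∂x_i) dx_i = (-2*x*z) dx + (0) dy + (-x^2) dz.
Step 2: Apply d again. Using the 1-form formula, the coefficient of dx ∧ dy in d(df) is ∂^2 f/∂x ∂y - ∂^2 f/∂y ∂x = (0) - (0) = 0 (equality of mixed partials for smooth f).
Similarly for dx ∧ dz and dy ∧ dz — all coefficients vanish. So d(df) = 0.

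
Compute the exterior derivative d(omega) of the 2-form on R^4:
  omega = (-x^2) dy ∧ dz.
d(omega) = (-2*x) dx ∧ dy ∧ dz

For a 2-form omega = sum_{i<j} g_{ij} dx_i ∧ dx_j, the exterior derivative is
  d(omega) = sum_{i<j} d(g_{ij}) ∧ dx_i ∧ dx_j = sum_{i<j, k} (∂g_{ij}/∂x_k) dx_k ∧ dx_i ∧ dx_j.
Expand each term, using dx_k ∧ dx_i ∧ dx_j = sgn(permutation) dx_{(a)} ∧ dx_{(b)} ∧ dx_{(c)} with (a < b < c) sorted:
  d(-x^2) includes (∂/∂x)(-x^2) dx = (-2*x) dx, which multiplied by dy ∧ dz gives (-2*x) dx ∧ dy ∧ dz
Collecting like 3-forms: d(omega) = (-2*x) dx ∧ dy ∧ dz.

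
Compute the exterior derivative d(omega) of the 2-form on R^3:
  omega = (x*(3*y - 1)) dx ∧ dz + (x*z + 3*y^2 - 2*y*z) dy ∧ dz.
d(omega) = (-3*x + z) dx ∧ dy ∧ dz

For a 2-form omega = sum_{i<j} g_{ij} dx_i ∧ dx_j, the exterior derivative is
  d(omega) = sum_{i<j} d(g_{ij}) ∧ dx_i ∧ dx_j = sum_{i<j, k} (∂g_{ij}/∂x_k) dx_k ∧ dx_i ∧ dx_j.
Expand each term, using dx_k ∧ dx_i ∧ dx_j = sgn(permutation) dx_{(a)} ∧ dx_{(b)} ∧ dx_{(c)} with (a < b < c) sorted:
  d(x*(3*y - 1)) includes (∂/∂y)(x*(3*y - 1)) dy = (3*x) dy, which multiplied by dx ∧ dz gives (-3*x) dx ∧ dy ∧ dz
  d(x*z + 3*y^2 - 2*y*z) includes (∂/∂x)(x*z + 3*y^2 - 2*y*z) dx = (z) dx, which multiplied by dy ∧ dz gives (z) dx ∧ dy ∧ dz
Collecting like 3-forms: d(omega) = (-3*x + z) dx ∧ dy ∧ dz.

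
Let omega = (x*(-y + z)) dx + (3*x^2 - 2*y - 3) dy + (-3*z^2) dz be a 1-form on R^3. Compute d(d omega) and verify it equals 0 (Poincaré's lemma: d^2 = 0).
d(d omega) = 0

Step 1: d omega = sum_{i<j} (∂f_j/∂x_i - ∂f_i/∂x_j) dx_i ∧ dx_j:
  coeff of dx ∧ dy: 7*x
  coeff of dx ∧ dz: -x
  coeff of dy ∧ dz: 0
Step 2: Apply d again to each 2-form coefficient. The only possible 3-form in R^3 is dx ∧ dy ∧ dz, with coefficient
  ∂(coeff of dy∧dz)/∂x - ∂(coeff of dx∧dz)/∂y + ∂(coeff of dx∧dy)/∂z
  = ∂/∂x (0) - ∂/∂y (-x) + ∂/∂z (7*x).
Each of these terms simplifies to sums of mixed partials that cancel in pairs. The result is 0 (by equality of mixed partials for smooth functions — Schwarz / Clairaut).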